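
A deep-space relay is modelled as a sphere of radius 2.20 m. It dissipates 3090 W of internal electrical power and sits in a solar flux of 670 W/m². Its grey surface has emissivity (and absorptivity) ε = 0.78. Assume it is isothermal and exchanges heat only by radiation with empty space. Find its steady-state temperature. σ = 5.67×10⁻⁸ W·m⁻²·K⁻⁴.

At steady state, absorbed solar power + internal power = radiated power.
Absorbed: α·S·A_cross = 0.78·670·15.21 = 7946 W (cross-section πr²).
Total input = 7946 + 3090 = 11040 W.
Radiated: εσ·A_surf·T⁴ with A_surf = 4πr² = 60.82 m².
T⁴ = 11040/(0.78·5.67×10⁻⁸·60.82) = 4.103×10⁹ K⁴.

T ≈ 253 K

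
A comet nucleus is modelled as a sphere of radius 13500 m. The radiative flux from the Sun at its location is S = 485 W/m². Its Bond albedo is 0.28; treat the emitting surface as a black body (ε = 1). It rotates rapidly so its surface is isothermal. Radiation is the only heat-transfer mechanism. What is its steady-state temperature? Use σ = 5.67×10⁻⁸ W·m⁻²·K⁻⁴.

At equilibrium, absorbed power = emitted power.
Absorbing cross-section = πr² = 5.726×10⁸ m²; emitting surface = 4πr² = 2.290×10⁹ m² (ratio 4).
(1−a)S·A_cross = εσ·A_surf·T⁴  ⇒  T⁴ = (1−a)S/(4σ).
T⁴ = 0.720·485/(4·5.67×10⁻⁸) = 1.540×10⁹ K⁴.
T = (1.540×10⁹)^(1/4).

T ≈ 198 K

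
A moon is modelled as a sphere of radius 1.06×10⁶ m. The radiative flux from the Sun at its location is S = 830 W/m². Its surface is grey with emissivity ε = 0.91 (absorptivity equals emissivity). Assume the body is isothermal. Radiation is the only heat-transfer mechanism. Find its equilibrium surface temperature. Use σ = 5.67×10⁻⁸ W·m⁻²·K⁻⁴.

T ≈ 246 K

At equilibrium, absorbed power = emitted power.
Absorbing cross-section = πr² = 3.530×10¹² m²; emitting surface = 4πr² = 1.412×10¹³ m² (ratio 4).
εS·A_cross = εσ·A_surf·T⁴  ⇒  T⁴ = S/(4σ)   (ε cancels).
T⁴ = 830/(4·5.67×10⁻⁸) = 3.660×10⁹ K⁴.
T = (3.660×10⁹)^(1/4).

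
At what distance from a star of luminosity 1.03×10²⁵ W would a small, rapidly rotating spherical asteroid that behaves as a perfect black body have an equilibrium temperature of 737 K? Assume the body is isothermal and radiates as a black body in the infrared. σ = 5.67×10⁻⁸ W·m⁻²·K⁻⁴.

For an isothermal black-emitting sphere, (1−a)S·πr² = σ·4πr²·T⁴ ⇒ S = 4σT⁴/(1−a).
S = 4·5.67×10⁻⁸·(737)⁴/1.00 = 66910 W/m².
Flux falls as S = L/(4πd²), so d = √(L/(4πS)) = √(1.03×10²⁵/(4π·66910)).

d ≈ 3.50×10⁹ m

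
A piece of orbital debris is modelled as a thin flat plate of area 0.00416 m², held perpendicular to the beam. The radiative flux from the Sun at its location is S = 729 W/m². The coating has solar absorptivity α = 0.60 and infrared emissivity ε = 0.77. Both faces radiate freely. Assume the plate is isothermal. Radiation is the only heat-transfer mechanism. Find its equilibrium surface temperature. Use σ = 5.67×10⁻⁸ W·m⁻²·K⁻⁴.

T ≈ 266 K

At equilibrium, absorbed power = emitted power.
Absorbing cross-section = A = 0.004160 m²; emitting surface = 2A = 0.008320 m² (ratio 2).
αS·A_cross = εσ·A_surf·T⁴  ⇒  T⁴ = αS/(ε·2σ).
T⁴ = 0.600·729/(0.77·2·5.67×10⁻⁸) = 5.009×10⁹ K⁴.
T = (5.009×10⁹)^(1/4).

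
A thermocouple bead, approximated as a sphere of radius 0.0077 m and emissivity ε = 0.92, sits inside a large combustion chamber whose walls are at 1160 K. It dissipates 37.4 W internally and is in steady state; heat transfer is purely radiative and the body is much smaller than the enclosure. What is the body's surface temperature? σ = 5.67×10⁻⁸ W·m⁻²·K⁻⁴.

For a small grey body in a large enclosure, net radiated power = εσA(T⁴ − T_w⁴).
Steady state: P = εσA(T⁴ − T_w⁴) with A = 4πr² = 7.451×10⁻⁴ m².
T⁴ = P/(εσA) + T_w⁴ = 37.4/(0.92·5.67×10⁻⁸·7.451×10⁻⁴) + (1160)⁴
    = 9.623×10¹¹ + 1.811×10¹² = 2.773×10¹² K⁴.

T ≈ 1290 K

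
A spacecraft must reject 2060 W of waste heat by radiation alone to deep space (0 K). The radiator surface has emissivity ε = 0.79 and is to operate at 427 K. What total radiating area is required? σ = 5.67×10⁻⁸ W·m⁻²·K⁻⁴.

A ≈ 1.38 m²

P = εσA T⁴ ⇒ A = P/(εσT⁴).
T⁴ = 3.324×10¹⁰ K⁴.
A = 2060/(0.79 × 5.67×10⁻⁸ × 3.324×10¹⁰).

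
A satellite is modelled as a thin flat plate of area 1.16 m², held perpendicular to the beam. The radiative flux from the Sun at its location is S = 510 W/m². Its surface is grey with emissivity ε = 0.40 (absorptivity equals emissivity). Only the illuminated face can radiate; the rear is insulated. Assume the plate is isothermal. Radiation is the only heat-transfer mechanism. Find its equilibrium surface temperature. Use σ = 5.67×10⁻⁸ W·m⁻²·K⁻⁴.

At equilibrium, absorbed power = emitted power.
Absorbing cross-section = A = 1.160 m²; emitting surface = A = 1.160 m² (ratio 1).
εS·A_cross = εσ·A_surf·T⁴  ⇒  T⁴ = S/(1σ)   (ε cancels).
T⁴ = 510/(1·5.67×10⁻⁸) = 8.995×10⁹ K⁴.
T = (8.995×10⁹)^(1/4).

T ≈ 308 K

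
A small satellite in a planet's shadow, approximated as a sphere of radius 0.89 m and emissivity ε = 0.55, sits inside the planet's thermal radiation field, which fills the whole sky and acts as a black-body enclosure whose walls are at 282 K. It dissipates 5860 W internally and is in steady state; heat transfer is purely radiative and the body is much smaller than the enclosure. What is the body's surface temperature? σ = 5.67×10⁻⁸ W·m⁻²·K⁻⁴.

T ≈ 398 K

For a small grey body in a large enclosure, net radiated power = εσA(T⁴ − T_w⁴).
Steady state: P = εσA(T⁴ − T_w⁴) with A = 4πr² = 9.954 m².
T⁴ = P/(εσA) + T_w⁴ = 5860/(0.55·5.67×10⁻⁸·9.954) + (282)⁴
    = 1.888×10¹⁰ + 6.324×10⁹ = 2.520×10¹⁰ K⁴.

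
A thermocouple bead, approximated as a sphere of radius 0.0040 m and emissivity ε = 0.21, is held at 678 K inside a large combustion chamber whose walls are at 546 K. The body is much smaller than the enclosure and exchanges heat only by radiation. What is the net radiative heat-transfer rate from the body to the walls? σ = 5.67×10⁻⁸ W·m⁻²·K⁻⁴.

For a small grey body in a large enclosure: P_net = εσA(T_body⁴ − T_wall⁴).
A = 4πr² = 2.011×10⁻⁴ m²; T_body⁴ − T_wall⁴ = 2.113×10¹¹ − 8.887×10¹⁰ = 1.224×10¹¹ K⁴.
|P_net| = 0.21·5.67×10⁻⁸·2.011×10⁻⁴·1.224×10¹¹.

P_net ≈ 0.293 W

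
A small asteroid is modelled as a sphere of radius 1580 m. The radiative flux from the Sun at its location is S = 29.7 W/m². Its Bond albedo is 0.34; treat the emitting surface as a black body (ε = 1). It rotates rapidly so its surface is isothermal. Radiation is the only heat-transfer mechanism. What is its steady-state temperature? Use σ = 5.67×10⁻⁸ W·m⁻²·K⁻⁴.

At equilibrium, absorbed power = emitted power.
Absorbing cross-section = πr² = 7.843×10⁶ m²; emitting surface = 4πr² = 3.137×10⁷ m² (ratio 4).
(1−a)S·A_cross = εσ·A_surf·T⁴  ⇒  T⁴ = (1−a)S/(4σ).
T⁴ = 0.660·29.7/(4·5.67×10⁻⁸) = 8.643×10⁷ K⁴.
T = (8.643×10⁷)^(1/4).

T ≈ 96.4 K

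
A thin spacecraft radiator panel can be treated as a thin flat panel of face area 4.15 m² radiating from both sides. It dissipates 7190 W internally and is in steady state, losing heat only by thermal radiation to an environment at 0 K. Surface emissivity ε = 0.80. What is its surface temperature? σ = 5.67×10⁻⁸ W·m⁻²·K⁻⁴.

Steady state: internal power = radiated power, P = εσA T⁴.
Radiating area A = 2·4.15 = 8.300 m².
T⁴ = P/(εσA) = 7190/(0.80·5.67×10⁻⁸·8.300) = 1.910×10¹⁰ K⁴.
T = (1.910×10¹⁰)^(1/4).

T ≈ 372 K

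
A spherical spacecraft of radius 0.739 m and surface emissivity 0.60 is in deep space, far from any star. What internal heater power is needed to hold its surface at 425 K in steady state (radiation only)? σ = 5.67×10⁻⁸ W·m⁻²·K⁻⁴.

P ≈ 7620 W

P = εσ·4πr²·T⁴.
4πr² = 6.863 m²; T⁴ = 3.263×10¹⁰ K⁴.
P = 0.60·5.67×10⁻⁸·6.863·3.263×10¹⁰.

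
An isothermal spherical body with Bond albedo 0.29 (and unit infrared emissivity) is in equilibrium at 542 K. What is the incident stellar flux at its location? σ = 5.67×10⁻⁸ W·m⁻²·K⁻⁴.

(1−a)S·πr² = σ·4πr²·T⁴ ⇒ S = 4σT⁴/(1−a).
S = 4·5.67×10⁻⁸·8.630×10¹⁰/0.710.

S ≈ 27600 W/m²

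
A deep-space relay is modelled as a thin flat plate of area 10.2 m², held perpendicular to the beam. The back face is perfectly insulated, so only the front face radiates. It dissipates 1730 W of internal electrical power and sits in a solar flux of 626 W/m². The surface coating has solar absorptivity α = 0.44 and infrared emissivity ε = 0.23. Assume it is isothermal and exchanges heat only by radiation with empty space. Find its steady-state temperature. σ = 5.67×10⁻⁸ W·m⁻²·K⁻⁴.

T ≈ 430 K

At steady state, absorbed solar power + internal power = radiated power.
Absorbed: α·S·A_cross = 0.44·626·10.20 = 2809 W (cross-section A).
Total input = 2809 + 1730 = 4539 W.
Radiated: εσ·A_surf·T⁴ with A_surf = A = 10.20 m².
T⁴ = 4539/(0.23·5.67×10⁻⁸·10.20) = 3.413×10¹⁰ K⁴.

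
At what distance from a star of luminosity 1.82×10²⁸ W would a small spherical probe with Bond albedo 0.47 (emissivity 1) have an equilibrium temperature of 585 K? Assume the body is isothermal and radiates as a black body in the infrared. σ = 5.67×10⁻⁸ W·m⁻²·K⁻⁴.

d ≈ 1.70×10¹¹ m

For an isothermal black-emitting sphere, (1−a)S·πr² = σ·4πr²·T⁴ ⇒ S = 4σT⁴/(1−a).
S = 4·5.67×10⁻⁸·(585)⁴/0.530 = 50120 W/m².
Flux falls as S = L/(4πd²), so d = √(L/(4πS)) = √(1.82×10²⁸/(4π·50120)).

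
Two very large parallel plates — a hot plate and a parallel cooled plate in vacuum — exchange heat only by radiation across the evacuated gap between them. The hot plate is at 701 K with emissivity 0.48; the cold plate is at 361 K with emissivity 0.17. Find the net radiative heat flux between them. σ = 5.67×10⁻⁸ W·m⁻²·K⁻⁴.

q ≈ 1830 W/m²

For two infinite grey parallel plates, q = σ(T₁⁴ − T₂⁴)/(1/ε₁ + 1/ε₂ − 1).
T₁⁴ − T₂⁴ = 2.415×10¹¹ − 1.698×10¹⁰ = 2.245×10¹¹ K⁴.
1/ε₁ + 1/ε₂ − 1 = 2.083 + 5.882 − 1 = 6.966.
q = 5.67×10⁻⁸ × 2.245×10¹¹ / 6.966.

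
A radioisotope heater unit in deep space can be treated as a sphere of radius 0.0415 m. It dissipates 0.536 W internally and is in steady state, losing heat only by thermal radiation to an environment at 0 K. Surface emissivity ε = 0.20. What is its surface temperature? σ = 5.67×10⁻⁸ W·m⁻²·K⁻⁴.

Steady state: internal power = radiated power, P = εσA T⁴.
Radiating area A = 4πr² = 0.02164 m².
T⁴ = P/(εσA) = 0.536/(0.20·5.67×10⁻⁸·0.02164) = 2.184×10⁹ K⁴.
T = (2.184×10⁹)^(1/4).

T ≈ 216 K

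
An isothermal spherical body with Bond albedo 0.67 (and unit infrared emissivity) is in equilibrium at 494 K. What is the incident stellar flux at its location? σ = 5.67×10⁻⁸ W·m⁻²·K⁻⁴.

S ≈ 40900 W/m²

(1−a)S·πr² = σ·4πr²·T⁴ ⇒ S = 4σT⁴/(1−a).
S = 4·5.67×10⁻⁸·5.955×10¹⁰/0.330.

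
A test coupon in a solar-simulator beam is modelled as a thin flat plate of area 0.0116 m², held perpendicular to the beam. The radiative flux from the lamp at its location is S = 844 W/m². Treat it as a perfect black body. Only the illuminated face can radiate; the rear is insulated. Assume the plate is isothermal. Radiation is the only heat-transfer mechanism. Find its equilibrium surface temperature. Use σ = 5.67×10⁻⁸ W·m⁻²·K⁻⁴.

At equilibrium, absorbed power = emitted power.
Absorbing cross-section = A = 0.01160 m²; emitting surface = A = 0.01160 m² (ratio 1).
S·A_cross = εσ·A_surf·T⁴  ⇒  T⁴ = S/(1σ).
T⁴ = 1.00·844/(1·5.67×10⁻⁸) = 1.489×10¹⁰ K⁴.
T = (1.489×10¹⁰)^(1/4).

T ≈ 349 K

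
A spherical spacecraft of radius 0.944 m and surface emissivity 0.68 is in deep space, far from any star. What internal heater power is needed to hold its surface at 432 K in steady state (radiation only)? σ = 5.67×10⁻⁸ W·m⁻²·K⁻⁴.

P ≈ 15000 W

P = εσ·4πr²·T⁴.
4πr² = 11.20 m²; T⁴ = 3.483×10¹⁰ K⁴.
P = 0.68·5.67×10⁻⁸·11.20·3.483×10¹⁰.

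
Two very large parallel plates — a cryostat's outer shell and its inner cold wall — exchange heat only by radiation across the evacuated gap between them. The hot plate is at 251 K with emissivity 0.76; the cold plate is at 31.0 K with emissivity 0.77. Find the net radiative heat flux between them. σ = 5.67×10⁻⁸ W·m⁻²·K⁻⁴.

q ≈ 139 W/m²

For two infinite grey parallel plates, q = σ(T₁⁴ − T₂⁴)/(1/ε₁ + 1/ε₂ − 1).
T₁⁴ − T₂⁴ = 3.969×10⁹ − 9.235×10⁵ = 3.968×10⁹ K⁴.
1/ε₁ + 1/ε₂ − 1 = 1.316 + 1.299 − 1 = 1.614.
q = 5.67×10⁻⁸ × 3.968×10⁹ / 1.614.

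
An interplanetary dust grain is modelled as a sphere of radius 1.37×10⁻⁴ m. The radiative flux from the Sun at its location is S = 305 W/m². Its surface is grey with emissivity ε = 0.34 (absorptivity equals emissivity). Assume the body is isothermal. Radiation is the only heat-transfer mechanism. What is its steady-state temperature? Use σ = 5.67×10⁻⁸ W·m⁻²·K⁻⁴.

T ≈ 191 K

At equilibrium, absorbed power = emitted power.
Absorbing cross-section = πr² = 5.896×10⁻⁸ m²; emitting surface = 4πr² = 2.359×10⁻⁷ m² (ratio 4).
εS·A_cross = εσ·A_surf·T⁴  ⇒  T⁴ = S/(4σ)   (ε cancels).
T⁴ = 305/(4·5.67×10⁻⁸) = 1.345×10⁹ K⁴.
T = (1.345×10⁹)^(1/4).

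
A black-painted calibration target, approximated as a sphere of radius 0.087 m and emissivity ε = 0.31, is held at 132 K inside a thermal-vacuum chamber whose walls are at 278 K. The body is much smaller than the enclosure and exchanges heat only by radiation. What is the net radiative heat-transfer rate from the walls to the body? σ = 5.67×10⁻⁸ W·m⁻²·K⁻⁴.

P_net ≈ 9.48 W

For a small grey body in a large enclosure: P_net = εσA(T_body⁴ − T_wall⁴).
A = 4πr² = 0.09511 m²; T_body⁴ − T_wall⁴ = 3.036×10⁸ − 5.973×10⁹ = -5.669×10⁹ K⁴.
|P_net| = 0.31·5.67×10⁻⁸·0.09511·5.669×10⁹.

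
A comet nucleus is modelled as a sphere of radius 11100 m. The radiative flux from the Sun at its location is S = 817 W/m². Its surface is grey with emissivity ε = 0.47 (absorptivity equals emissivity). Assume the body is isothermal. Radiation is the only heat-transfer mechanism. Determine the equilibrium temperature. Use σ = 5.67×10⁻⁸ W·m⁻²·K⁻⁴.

T ≈ 245 K

At equilibrium, absorbed power = emitted power.
Absorbing cross-section = πr² = 3.871×10⁸ m²; emitting surface = 4πr² = 1.548×10⁹ m² (ratio 4).
εS·A_cross = εσ·A_surf·T⁴  ⇒  T⁴ = S/(4σ)   (ε cancels).
T⁴ = 817/(4·5.67×10⁻⁸) = 3.602×10⁹ K⁴.
T = (3.602×10⁹)^(1/4).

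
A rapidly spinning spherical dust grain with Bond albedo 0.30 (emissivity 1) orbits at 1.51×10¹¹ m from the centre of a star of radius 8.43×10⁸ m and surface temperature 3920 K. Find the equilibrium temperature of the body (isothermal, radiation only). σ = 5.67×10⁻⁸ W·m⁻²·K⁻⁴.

The star's surface emits σT_*⁴; at distance d the flux is S = σT_*⁴(R_*/d)².
S = 5.67×10⁻⁸·(3920)⁴·(8.43×10⁸/1.51×10¹¹)² = 417.3 W/m².
For an isothermal sphere T⁴ = (1−a)S/(4σ) = 1.288×10⁹ K⁴.

T ≈ 189 K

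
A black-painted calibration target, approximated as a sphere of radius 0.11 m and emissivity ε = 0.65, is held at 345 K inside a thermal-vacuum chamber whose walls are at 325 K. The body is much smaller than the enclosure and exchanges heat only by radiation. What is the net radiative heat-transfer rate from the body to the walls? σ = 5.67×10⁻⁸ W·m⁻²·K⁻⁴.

P_net ≈ 16.9 W

For a small grey body in a large enclosure: P_net = εσA(T_body⁴ − T_wall⁴).
A = 4πr² = 0.1521 m²; T_body⁴ − T_wall⁴ = 1.417×10¹⁰ − 1.116×10¹⁰ = 3.010×10⁹ K⁴.
|P_net| = 0.65·5.67×10⁻⁸·0.1521·3.010×10⁹.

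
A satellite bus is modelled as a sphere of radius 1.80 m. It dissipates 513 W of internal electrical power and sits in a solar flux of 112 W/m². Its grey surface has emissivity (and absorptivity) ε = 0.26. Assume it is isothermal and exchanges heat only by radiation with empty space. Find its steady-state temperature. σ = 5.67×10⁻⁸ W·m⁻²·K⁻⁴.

At steady state, absorbed solar power + internal power = radiated power.
Absorbed: α·S·A_cross = 0.26·112·10.18 = 296.4 W (cross-section πr²).
Total input = 296.4 + 513 = 809.4 W.
Radiated: εσ·A_surf·T⁴ with A_surf = 4πr² = 40.72 m².
T⁴ = 809.4/(0.26·5.67×10⁻⁸·40.72) = 1.349×10⁹ K⁴.

T ≈ 192 K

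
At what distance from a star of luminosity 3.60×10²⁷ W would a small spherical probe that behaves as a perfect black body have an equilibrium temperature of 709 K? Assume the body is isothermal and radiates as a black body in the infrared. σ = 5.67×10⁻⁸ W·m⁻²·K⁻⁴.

For an isothermal black-emitting sphere, (1−a)S·πr² = σ·4πr²·T⁴ ⇒ S = 4σT⁴/(1−a).
S = 4·5.67×10⁻⁸·(709)⁴/1.00 = 57310 W/m².
Flux falls as S = L/(4πd²), so d = √(L/(4πS)) = √(3.60×10²⁷/(4π·57310)).

d ≈ 7.07×10¹⁰ m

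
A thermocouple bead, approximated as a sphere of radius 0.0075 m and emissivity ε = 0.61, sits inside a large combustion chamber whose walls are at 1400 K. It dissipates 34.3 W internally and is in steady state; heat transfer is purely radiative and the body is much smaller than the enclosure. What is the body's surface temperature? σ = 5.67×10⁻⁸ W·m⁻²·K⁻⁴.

T ≈ 1510 K

For a small grey body in a large enclosure, net radiated power = εσA(T⁴ − T_w⁴).
Steady state: P = εσA(T⁴ − T_w⁴) with A = 4πr² = 7.069×10⁻⁴ m².
T⁴ = P/(εσA) + T_w⁴ = 34.3/(0.61·5.67×10⁻⁸·7.069×10⁻⁴) + (1400)⁴
    = 1.403×10¹² + 3.842×10¹² = 5.245×10¹² K⁴.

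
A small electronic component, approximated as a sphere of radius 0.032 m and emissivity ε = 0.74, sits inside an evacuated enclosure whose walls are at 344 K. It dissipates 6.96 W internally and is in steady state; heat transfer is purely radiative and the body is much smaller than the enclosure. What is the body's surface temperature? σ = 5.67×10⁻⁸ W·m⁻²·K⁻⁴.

T ≈ 405 K

For a small grey body in a large enclosure, net radiated power = εσA(T⁴ − T_w⁴).
Steady state: P = εσA(T⁴ − T_w⁴) with A = 4πr² = 0.01287 m².
T⁴ = P/(εσA) + T_w⁴ = 6.96/(0.74·5.67×10⁻⁸·0.01287) + (344)⁴
    = 1.289×10¹⁰ + 1.400×10¹⁰ = 2.689×10¹⁰ K⁴.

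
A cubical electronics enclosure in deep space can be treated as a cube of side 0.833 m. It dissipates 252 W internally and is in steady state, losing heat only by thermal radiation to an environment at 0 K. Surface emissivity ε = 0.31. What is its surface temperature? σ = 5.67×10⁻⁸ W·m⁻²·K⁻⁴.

T ≈ 242 K

Steady state: internal power = radiated power, P = εσA T⁴.
Radiating area A = 6L² = 4.163 m².
T⁴ = P/(εσA) = 252/(0.31·5.67×10⁻⁸·4.163) = 3.444×10⁹ K⁴.
T = (3.444×10⁹)^(1/4).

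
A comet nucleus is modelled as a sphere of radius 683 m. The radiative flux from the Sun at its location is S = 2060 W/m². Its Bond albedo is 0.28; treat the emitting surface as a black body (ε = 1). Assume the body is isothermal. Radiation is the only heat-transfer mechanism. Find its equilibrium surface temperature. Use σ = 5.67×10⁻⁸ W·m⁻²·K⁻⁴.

At equilibrium, absorbed power = emitted power.
Absorbing cross-section = πr² = 1.466×10⁶ m²; emitting surface = 4πr² = 5.862×10⁶ m² (ratio 4).
(1−a)S·A_cross = εσ·A_surf·T⁴  ⇒  T⁴ = (1−a)S/(4σ).
T⁴ = 0.720·2060/(4·5.67×10⁻⁸) = 6.540×10⁹ K⁴.
T = (6.540×10⁹)^(1/4).

T ≈ 284 K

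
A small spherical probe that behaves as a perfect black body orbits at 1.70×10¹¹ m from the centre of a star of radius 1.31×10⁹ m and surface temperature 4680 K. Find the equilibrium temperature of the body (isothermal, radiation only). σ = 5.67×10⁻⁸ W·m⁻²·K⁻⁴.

T ≈ 290 K

The star's surface emits σT_*⁴; at distance d the flux is S = σT_*⁴(R_*/d)².
S = 5.67×10⁻⁸·(4680)⁴·(1.31×10⁹/1.70×10¹¹)² = 1615 W/m².
For an isothermal sphere T⁴ = (1−a)S/(4σ) = 7.121×10⁹ K⁴.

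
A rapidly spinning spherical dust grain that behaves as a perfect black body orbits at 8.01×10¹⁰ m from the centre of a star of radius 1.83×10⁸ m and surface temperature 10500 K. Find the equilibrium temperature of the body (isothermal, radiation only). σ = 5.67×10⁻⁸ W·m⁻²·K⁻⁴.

The star's surface emits σT_*⁴; at distance d the flux is S = σT_*⁴(R_*/d)².
S = 5.67×10⁻⁸·(10500)⁴·(1.83×10⁸/8.01×10¹⁰)² = 3597 W/m².
For an isothermal sphere T⁴ = (1−a)S/(4σ) = 1.586×10¹⁰ K⁴.

T ≈ 355 K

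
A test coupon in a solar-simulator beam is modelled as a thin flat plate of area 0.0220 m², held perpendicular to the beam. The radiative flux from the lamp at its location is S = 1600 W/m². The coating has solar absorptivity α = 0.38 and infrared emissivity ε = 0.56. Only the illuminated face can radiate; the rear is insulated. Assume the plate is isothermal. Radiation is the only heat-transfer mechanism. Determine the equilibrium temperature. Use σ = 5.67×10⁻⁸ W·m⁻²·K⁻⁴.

At equilibrium, absorbed power = emitted power.
Absorbing cross-section = A = 0.02200 m²; emitting surface = A = 0.02200 m² (ratio 1).
αS·A_cross = εσ·A_surf·T⁴  ⇒  T⁴ = αS/(ε·1σ).
T⁴ = 0.380·1600/(0.56·1·5.67×10⁻⁸) = 1.915×10¹⁰ K⁴.
T = (1.915×10¹⁰)^(1/4).

T ≈ 372 K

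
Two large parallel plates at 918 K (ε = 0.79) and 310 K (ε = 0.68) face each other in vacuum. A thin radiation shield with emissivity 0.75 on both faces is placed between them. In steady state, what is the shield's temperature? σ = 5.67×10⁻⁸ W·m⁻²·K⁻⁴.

In steady state the net flux on the hot side equals that on the cold side.
σ(T₁⁴−T_s⁴)/D₁ = σ(T_s⁴−T₂⁴)/D₂, with D₁ = 1/ε₁+1/ε_s−1 = 1.599, D₂ = 1/ε_s+1/ε₂−1 = 1.804.
Solve for T_s⁴: T_s⁴ = (D₂·T₁⁴ + D₁·T₂⁴)/(D₁+D₂) = 3.808×10¹¹ K⁴.

T_s ≈ 786 K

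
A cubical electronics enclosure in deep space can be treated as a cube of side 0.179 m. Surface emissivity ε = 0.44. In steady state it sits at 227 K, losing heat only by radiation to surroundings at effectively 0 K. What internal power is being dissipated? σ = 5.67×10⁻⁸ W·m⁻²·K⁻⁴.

Steady state: P = εσA T⁴.
A = 6L² = 0.1922 m²; T⁴ = (227)⁴ = 2.655×10⁹ K⁴.
P = 0.44 × 5.67×10⁻⁸ × 0.1922 × 2.655×10⁹.

P ≈ 12.7 W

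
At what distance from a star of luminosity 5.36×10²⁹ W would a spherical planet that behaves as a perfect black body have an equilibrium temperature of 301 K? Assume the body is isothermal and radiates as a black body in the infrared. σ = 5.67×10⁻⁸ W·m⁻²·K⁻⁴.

For an isothermal black-emitting sphere, (1−a)S·πr² = σ·4πr²·T⁴ ⇒ S = 4σT⁴/(1−a).
S = 4·5.67×10⁻⁸·(301)⁴/1.00 = 1862 W/m².
Flux falls as S = L/(4πd²), so d = √(L/(4πS)) = √(5.36×10²⁹/(4π·1862)).

d ≈ 4.79×10¹² m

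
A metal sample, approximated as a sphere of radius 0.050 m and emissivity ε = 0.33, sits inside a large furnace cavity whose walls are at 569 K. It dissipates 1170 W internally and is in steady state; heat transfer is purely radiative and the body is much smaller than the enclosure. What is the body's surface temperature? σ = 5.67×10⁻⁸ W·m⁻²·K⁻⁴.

T ≈ 1200 K

For a small grey body in a large enclosure, net radiated power = εσA(T⁴ − T_w⁴).
Steady state: P = εσA(T⁴ − T_w⁴) with A = 4πr² = 0.03142 m².
T⁴ = P/(εσA) + T_w⁴ = 1170/(0.33·5.67×10⁻⁸·0.03142) + (569)⁴
    = 1.990×10¹² + 1.048×10¹¹ = 2.095×10¹² K⁴.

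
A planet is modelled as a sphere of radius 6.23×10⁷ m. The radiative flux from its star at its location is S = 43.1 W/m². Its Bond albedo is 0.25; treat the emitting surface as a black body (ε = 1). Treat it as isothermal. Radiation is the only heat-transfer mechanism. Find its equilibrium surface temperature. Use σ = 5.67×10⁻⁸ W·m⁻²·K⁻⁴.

At equilibrium, absorbed power = emitted power.
Absorbing cross-section = πr² = 1.219×10¹⁶ m²; emitting surface = 4πr² = 4.877×10¹⁶ m² (ratio 4).
(1−a)S·A_cross = εσ·A_surf·T⁴  ⇒  T⁴ = (1−a)S/(4σ).
T⁴ = 0.750·43.1/(4·5.67×10⁻⁸) = 1.425×10⁸ K⁴.
T = (1.425×10⁸)^(1/4).

T ≈ 109 K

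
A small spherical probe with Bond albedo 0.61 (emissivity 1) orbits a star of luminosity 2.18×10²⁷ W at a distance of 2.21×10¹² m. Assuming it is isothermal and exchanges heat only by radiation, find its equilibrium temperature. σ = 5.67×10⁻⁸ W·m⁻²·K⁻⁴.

T ≈ 88.4 K

First find the stellar flux at distance d: S = L/(4πd²) = 2.18×10²⁷/(4π·(2.21×10¹²)²) = 35.52 W/m².
For an isothermal sphere, absorbed (1−a)S·πr² = emitted σ·4πr²·T⁴, so T⁴ = (1−a)S/(4σ).
T⁴ = 0.390·35.52/(4·5.67×10⁻⁸) = 6.108×10⁷ K⁴.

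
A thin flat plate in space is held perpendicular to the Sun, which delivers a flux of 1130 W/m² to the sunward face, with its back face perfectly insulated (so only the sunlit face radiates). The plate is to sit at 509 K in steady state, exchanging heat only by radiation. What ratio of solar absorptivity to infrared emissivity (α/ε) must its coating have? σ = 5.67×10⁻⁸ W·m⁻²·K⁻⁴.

α/ε ≈ 3.37

Balance: αS·A = εσ·1A·T⁴ ⇒ α/ε = σT⁴/S.
α/ε = 5.67×10⁻⁸·(509)⁴/1130 = 5.67×10⁻⁸·6.712×10¹⁰/1130.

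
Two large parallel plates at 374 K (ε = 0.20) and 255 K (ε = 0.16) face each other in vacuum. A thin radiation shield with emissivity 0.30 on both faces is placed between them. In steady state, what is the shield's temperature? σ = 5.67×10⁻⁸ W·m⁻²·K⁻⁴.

In steady state the net flux on the hot side equals that on the cold side.
σ(T₁⁴−T_s⁴)/D₁ = σ(T_s⁴−T₂⁴)/D₂, with D₁ = 1/ε₁+1/ε_s−1 = 7.333, D₂ = 1/ε_s+1/ε₂−1 = 8.583.
Solve for T_s⁴: T_s⁴ = (D₂·T₁⁴ + D₁·T₂⁴)/(D₁+D₂) = 1.250×10¹⁰ K⁴.

T_s ≈ 334 K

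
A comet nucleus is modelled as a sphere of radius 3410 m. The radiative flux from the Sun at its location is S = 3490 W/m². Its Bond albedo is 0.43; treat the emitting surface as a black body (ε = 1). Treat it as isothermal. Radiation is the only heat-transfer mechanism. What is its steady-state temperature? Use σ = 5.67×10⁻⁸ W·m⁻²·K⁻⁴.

At equilibrium, absorbed power = emitted power.
Absorbing cross-section = πr² = 3.653×10⁷ m²; emitting surface = 4πr² = 1.461×10⁸ m² (ratio 4).
(1−a)S·A_cross = εσ·A_surf·T⁴  ⇒  T⁴ = (1−a)S/(4σ).
T⁴ = 0.570·3490/(4·5.67×10⁻⁸) = 8.771×10⁹ K⁴.
T = (8.771×10⁹)^(1/4).

T ≈ 306 K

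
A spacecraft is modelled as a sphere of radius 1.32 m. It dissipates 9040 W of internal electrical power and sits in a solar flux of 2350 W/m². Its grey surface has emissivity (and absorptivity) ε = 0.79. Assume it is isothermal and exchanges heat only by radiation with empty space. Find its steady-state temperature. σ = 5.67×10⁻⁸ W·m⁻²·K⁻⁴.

At steady state, absorbed solar power + internal power = radiated power.
Absorbed: α·S·A_cross = 0.79·2350·5.474 = 10160 W (cross-section πr²).
Total input = 10160 + 9040 = 19200 W.
Radiated: εσ·A_surf·T⁴ with A_surf = 4πr² = 21.90 m².
T⁴ = 19200/(0.79·5.67×10⁻⁸·21.90) = 1.958×10¹⁰ K⁴.

T ≈ 374 K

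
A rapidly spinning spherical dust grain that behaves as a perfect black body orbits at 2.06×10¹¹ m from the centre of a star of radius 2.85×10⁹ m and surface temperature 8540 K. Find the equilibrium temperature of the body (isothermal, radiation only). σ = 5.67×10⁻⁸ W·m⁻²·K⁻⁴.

T ≈ 710 K

The star's surface emits σT_*⁴; at distance d the flux is S = σT_*⁴(R_*/d)².
S = 5.67×10⁻⁸·(8540)⁴·(2.85×10⁹/2.06×10¹¹)² = 57730 W/m².
For an isothermal sphere T⁴ = (1−a)S/(4σ) = 2.545×10¹¹ K⁴.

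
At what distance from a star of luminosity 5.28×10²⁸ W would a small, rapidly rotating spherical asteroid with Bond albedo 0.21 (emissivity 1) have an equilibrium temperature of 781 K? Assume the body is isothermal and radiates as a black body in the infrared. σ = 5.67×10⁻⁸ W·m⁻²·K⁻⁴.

For an isothermal black-emitting sphere, (1−a)S·πr² = σ·4πr²·T⁴ ⇒ S = 4σT⁴/(1−a).
S = 4·5.67×10⁻⁸·(781)⁴/0.790 = 1.068×10⁵ W/m².
Flux falls as S = L/(4πd²), so d = √(L/(4πS)) = √(5.28×10²⁸/(4π·1.068×10⁵)).

d ≈ 1.98×10¹¹ m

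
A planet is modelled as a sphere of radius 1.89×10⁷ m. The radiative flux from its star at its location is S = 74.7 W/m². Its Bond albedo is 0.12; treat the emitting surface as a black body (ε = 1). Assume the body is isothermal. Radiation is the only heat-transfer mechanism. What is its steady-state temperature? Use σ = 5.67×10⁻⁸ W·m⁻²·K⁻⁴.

At equilibrium, absorbed power = emitted power.
Absorbing cross-section = πr² = 1.122×10¹⁵ m²; emitting surface = 4πr² = 4.489×10¹⁵ m² (ratio 4).
(1−a)S·A_cross = εσ·A_surf·T⁴  ⇒  T⁴ = (1−a)S/(4σ).
T⁴ = 0.880·74.7/(4·5.67×10⁻⁸) = 2.898×10⁸ K⁴.
T = (2.898×10⁸)^(1/4).

T ≈ 130 K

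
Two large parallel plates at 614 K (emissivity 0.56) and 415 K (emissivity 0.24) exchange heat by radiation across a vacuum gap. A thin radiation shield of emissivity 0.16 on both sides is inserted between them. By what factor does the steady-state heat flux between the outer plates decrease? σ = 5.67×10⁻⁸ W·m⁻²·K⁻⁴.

Without shield: q₀ = σΔ(T⁴)/(1/ε₁+1/ε₂−1) with denominator 4.952.
With shield the two gaps are in series; the resistances add: (1/ε₁+1/ε_s−1)+(1/ε_s+1/ε₂−1) = 7.036+9.417 = 16.45.
Heat-flux ratio q₀/q = 16.45/4.952.

factor ≈ 3.32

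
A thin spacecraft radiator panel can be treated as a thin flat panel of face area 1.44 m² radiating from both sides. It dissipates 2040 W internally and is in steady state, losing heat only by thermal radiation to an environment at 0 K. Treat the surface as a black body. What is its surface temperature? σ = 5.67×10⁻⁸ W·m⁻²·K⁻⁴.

Steady state: internal power = radiated power, P = εσA T⁴.
Radiating area A = 2·1.44 = 2.880 m².
T⁴ = P/(εσA) = 2040/(1.0·5.67×10⁻⁸·2.880) = 1.249×10¹⁰ K⁴.
T = (1.249×10¹⁰)^(1/4).

T ≈ 334 K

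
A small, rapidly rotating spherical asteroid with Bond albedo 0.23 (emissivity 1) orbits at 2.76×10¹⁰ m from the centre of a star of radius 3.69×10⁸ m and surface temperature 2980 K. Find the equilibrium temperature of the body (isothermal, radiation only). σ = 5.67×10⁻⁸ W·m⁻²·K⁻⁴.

The star's surface emits σT_*⁴; at distance d the flux is S = σT_*⁴(R_*/d)².
S = 5.67×10⁻⁸·(2980)⁴·(3.69×10⁸/2.76×10¹⁰)² = 799.3 W/m².
For an isothermal sphere T⁴ = (1−a)S/(4σ) = 2.714×10⁹ K⁴.

T ≈ 228 K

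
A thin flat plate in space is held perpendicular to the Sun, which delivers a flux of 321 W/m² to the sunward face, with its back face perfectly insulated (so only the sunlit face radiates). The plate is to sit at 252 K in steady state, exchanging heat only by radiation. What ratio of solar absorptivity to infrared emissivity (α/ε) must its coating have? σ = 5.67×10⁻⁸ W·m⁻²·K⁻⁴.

α/ε ≈ 0.712

Balance: αS·A = εσ·1A·T⁴ ⇒ α/ε = σT⁴/S.
α/ε = 5.67×10⁻⁸·(252)⁴/321 = 5.67×10⁻⁸·4.033×10⁹/321.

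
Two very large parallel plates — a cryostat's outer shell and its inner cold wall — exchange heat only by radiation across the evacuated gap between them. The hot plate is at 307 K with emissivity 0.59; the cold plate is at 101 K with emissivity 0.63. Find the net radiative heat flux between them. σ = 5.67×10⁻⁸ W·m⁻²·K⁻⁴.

q ≈ 218 W/m²

For two infinite grey parallel plates, q = σ(T₁⁴ − T₂⁴)/(1/ε₁ + 1/ε₂ − 1).
T₁⁴ − T₂⁴ = 8.883×10⁹ − 1.041×10⁸ = 8.779×10⁹ K⁴.
1/ε₁ + 1/ε₂ − 1 = 1.695 + 1.587 − 1 = 2.282.
q = 5.67×10⁻⁸ × 8.779×10⁹ / 2.282.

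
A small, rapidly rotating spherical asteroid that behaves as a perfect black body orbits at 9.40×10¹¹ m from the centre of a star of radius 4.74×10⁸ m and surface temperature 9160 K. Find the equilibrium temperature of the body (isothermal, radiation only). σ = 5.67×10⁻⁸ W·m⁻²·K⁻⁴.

T ≈ 145 K

The star's surface emits σT_*⁴; at distance d the flux is S = σT_*⁴(R_*/d)².
S = 5.67×10⁻⁸·(9160)⁴·(4.74×10⁸/9.40×10¹¹)² = 101.5 W/m².
For an isothermal sphere T⁴ = (1−a)S/(4σ) = 4.475×10⁸ K⁴.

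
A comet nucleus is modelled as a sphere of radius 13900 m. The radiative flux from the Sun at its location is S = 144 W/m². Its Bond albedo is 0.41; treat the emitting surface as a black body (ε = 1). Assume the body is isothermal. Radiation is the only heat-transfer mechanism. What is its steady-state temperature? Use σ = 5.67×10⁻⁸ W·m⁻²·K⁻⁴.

At equilibrium, absorbed power = emitted power.
Absorbing cross-section = πr² = 6.070×10⁸ m²; emitting surface = 4πr² = 2.428×10⁹ m² (ratio 4).
(1−a)S·A_cross = εσ·A_surf·T⁴  ⇒  T⁴ = (1−a)S/(4σ).
T⁴ = 0.590·144/(4·5.67×10⁻⁸) = 3.746×10⁸ K⁴.
T = (3.746×10⁸)^(1/4).

T ≈ 139 K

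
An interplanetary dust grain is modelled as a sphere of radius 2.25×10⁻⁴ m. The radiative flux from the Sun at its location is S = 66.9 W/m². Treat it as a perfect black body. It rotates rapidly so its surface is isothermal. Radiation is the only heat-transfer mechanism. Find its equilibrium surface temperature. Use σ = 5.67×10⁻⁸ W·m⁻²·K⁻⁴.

At equilibrium, absorbed power = emitted power.
Absorbing cross-section = πr² = 1.590×10⁻⁷ m²; emitting surface = 4πr² = 6.362×10⁻⁷ m² (ratio 4).
S·A_cross = εσ·A_surf·T⁴  ⇒  T⁴ = S/(4σ).
T⁴ = 1.00·66.9/(4·5.67×10⁻⁸) = 2.950×10⁸ K⁴.
T = (2.950×10⁸)^(1/4).

T ≈ 131 K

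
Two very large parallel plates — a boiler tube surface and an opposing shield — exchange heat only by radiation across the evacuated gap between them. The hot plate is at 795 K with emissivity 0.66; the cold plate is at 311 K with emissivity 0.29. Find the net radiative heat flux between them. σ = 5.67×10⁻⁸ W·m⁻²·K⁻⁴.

For two infinite grey parallel plates, q = σ(T₁⁴ − T₂⁴)/(1/ε₁ + 1/ε₂ − 1).
T₁⁴ − T₂⁴ = 3.995×10¹¹ − 9.355×10⁹ = 3.901×10¹¹ K⁴.
1/ε₁ + 1/ε₂ − 1 = 1.515 + 3.448 − 1 = 3.963.
q = 5.67×10⁻⁸ × 3.901×10¹¹ / 3.963.

q ≈ 5580 W/m²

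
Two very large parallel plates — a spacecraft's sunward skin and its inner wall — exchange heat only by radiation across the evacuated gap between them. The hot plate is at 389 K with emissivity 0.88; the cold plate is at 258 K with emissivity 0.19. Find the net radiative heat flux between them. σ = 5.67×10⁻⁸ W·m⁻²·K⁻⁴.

For two infinite grey parallel plates, q = σ(T₁⁴ − T₂⁴)/(1/ε₁ + 1/ε₂ − 1).
T₁⁴ − T₂⁴ = 2.290×10¹⁰ − 4.431×10⁹ = 1.847×10¹⁰ K⁴.
1/ε₁ + 1/ε₂ − 1 = 1.136 + 5.263 − 1 = 5.400.
q = 5.67×10⁻⁸ × 1.847×10¹⁰ / 5.400.

q ≈ 194 W/m²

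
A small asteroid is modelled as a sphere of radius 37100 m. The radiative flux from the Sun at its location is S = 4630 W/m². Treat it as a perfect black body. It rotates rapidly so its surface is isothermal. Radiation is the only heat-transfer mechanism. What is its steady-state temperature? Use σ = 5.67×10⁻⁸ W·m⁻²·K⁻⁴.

T ≈ 378 K

At equilibrium, absorbed power = emitted power.
Absorbing cross-section = πr² = 4.324×10⁹ m²; emitting surface = 4πr² = 1.730×10¹⁰ m² (ratio 4).
S·A_cross = εσ·A_surf·T⁴  ⇒  T⁴ = S/(4σ).
T⁴ = 1.00·4630/(4·5.67×10⁻⁸) = 2.041×10¹⁰ K⁴.
T = (2.041×10¹⁰)^(1/4).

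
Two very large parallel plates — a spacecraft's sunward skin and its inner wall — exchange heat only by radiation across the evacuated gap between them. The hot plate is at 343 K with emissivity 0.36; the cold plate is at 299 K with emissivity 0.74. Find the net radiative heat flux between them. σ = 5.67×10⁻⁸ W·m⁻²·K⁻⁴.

q ≈ 106 W/m²

For two infinite grey parallel plates, q = σ(T₁⁴ − T₂⁴)/(1/ε₁ + 1/ε₂ − 1).
T₁⁴ − T₂⁴ = 1.384×10¹⁰ − 7.993×10⁹ = 5.849×10⁹ K⁴.
1/ε₁ + 1/ε₂ − 1 = 2.778 + 1.351 − 1 = 3.129.
q = 5.67×10⁻⁸ × 5.849×10⁹ / 3.129.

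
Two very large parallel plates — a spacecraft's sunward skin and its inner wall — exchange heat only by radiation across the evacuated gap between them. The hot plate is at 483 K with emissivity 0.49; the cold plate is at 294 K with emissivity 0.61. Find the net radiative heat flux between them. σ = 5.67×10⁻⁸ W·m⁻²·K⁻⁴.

q ≈ 993 W/m²

For two infinite grey parallel plates, q = σ(T₁⁴ − T₂⁴)/(1/ε₁ + 1/ε₂ − 1).
T₁⁴ − T₂⁴ = 5.442×10¹⁰ − 7.471×10⁹ = 4.695×10¹⁰ K⁴.
1/ε₁ + 1/ε₂ − 1 = 2.041 + 1.639 − 1 = 2.680.
q = 5.67×10⁻⁸ × 4.695×10¹⁰ / 2.680.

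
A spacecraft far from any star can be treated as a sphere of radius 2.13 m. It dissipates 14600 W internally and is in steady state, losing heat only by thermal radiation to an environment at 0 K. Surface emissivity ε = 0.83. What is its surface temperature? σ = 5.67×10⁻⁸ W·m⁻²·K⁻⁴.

Steady state: internal power = radiated power, P = εσA T⁴.
Radiating area A = 4πr² = 57.01 m².
T⁴ = P/(εσA) = 14600/(0.83·5.67×10⁻⁸·57.01) = 5.442×10⁹ K⁴.
T = (5.442×10⁹)^(1/4).

T ≈ 272 K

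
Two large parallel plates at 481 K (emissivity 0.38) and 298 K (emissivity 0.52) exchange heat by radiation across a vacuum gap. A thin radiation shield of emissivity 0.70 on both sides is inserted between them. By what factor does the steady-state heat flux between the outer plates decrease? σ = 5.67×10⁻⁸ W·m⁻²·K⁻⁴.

factor ≈ 1.52

Without shield: q₀ = σΔ(T⁴)/(1/ε₁+1/ε₂−1) with denominator 3.555.
With shield the two gaps are in series; the resistances add: (1/ε₁+1/ε_s−1)+(1/ε_s+1/ε₂−1) = 3.060+2.352 = 5.412.
Heat-flux ratio q₀/q = 5.412/3.555.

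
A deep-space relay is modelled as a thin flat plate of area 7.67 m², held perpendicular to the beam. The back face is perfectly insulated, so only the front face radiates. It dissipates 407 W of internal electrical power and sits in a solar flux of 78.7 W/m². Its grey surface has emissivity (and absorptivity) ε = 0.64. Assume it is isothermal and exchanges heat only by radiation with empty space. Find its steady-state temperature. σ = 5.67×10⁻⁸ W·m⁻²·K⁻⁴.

T ≈ 231 K

At steady state, absorbed solar power + internal power = radiated power.
Absorbed: α·S·A_cross = 0.64·78.7·7.670 = 386.3 W (cross-section A).
Total input = 386.3 + 407 = 793.3 W.
Radiated: εσ·A_surf·T⁴ with A_surf = A = 7.670 m².
T⁴ = 793.3/(0.64·5.67×10⁻⁸·7.670) = 2.850×10⁹ K⁴.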